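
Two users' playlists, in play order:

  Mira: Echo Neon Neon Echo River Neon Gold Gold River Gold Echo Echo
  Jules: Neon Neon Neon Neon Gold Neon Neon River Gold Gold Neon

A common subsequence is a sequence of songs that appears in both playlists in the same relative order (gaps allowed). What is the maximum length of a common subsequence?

Pick Neon at Mira[2]=Jules[2], then Neon at Mira[3]=Jules[3], then Neon at Mira[6]=Jules[4], then Gold at Mira[7]=Jules[5], then Gold at Mira[8]=Jules[9], then Gold at Mira[10]=Jules[10]; all 6 songs appear in both, in order, and the DP table's final entry dp[12][11] is also 6, so no common subsequence is longer.

6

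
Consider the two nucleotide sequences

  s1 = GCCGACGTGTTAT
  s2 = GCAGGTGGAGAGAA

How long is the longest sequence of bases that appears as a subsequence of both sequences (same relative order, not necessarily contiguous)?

7

Pick G at s1[1]=s2[1], then C at s1[2]=s2[2], then G at s1[4]=s2[8], then A at s1[5]=s2[9], then G at s1[7]=s2[10], then G at s1[9]=s2[12], then A at s1[12]=s2[14]; all 7 bases appear in both, in order, and the DP table's final entry dp[13][14] is also 7, so no common subsequence is longer.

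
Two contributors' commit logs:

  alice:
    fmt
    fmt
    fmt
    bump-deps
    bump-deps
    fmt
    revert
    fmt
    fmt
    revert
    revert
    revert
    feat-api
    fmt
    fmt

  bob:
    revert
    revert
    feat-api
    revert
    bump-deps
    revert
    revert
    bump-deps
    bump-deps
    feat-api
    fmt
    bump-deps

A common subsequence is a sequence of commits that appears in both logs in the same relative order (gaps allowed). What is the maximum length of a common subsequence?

6

One common subsequence of length 6: revert [7,2], then revert [10,4], then revert [11,6], then revert [12,7], then feat-api [13,10], then fmt [14,11]. The LCS DP gives dp[15][12] = 6, so this is optimal.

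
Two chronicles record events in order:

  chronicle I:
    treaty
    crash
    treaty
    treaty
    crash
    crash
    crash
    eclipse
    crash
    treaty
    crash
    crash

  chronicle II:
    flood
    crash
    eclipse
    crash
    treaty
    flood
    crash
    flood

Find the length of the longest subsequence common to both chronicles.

Match crash at chronicle I[7]=chronicle II[2]; then eclipse at chronicle I[8]=chronicle II[3]; then crash at chronicle I[9]=chronicle II[4]; then treaty at chronicle I[10]=chronicle II[5]; then crash at chronicle I[11]=chronicle II[7] — 5 events in the same relative order in both. dp[12][8] = 5 confirms this is the maximum.

5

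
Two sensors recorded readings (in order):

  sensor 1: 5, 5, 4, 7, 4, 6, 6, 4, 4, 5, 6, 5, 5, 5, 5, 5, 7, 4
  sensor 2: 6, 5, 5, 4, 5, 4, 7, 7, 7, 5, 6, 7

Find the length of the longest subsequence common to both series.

7

Match 5 at sensor 1[1]=sensor 2[3], 5 at sensor 1[2]=sensor 2[5], 4 at sensor 1[3]=sensor 2[6], 7 at sensor 1[4]=sensor 2[9], 5 at sensor 1[10]=sensor 2[10], 6 at sensor 1[11]=sensor 2[11], 7 at sensor 1[17]=sensor 2[12] — 7 values in the same relative order in both. dp[18][12] = 7 confirms this is the maximum.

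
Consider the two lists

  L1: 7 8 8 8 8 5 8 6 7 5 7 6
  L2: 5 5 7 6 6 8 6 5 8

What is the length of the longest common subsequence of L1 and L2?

Let dp[i][j] be the LCS length of the first i values of L1 and the first j values of L2. dp[i][j] = dp[i-1][j-1]+1 when the i-th and j-th values match, else max(dp[i-1][j], dp[i][j-1]).
    ·  5  5  7  6  6  8  6  5  8
 ·  0  0  0  0  0  0  0  0  0  0
 7  0  0  0  1  1  1  1  1  1  1
 8  0  0  0  1  1  1  2  2  2  2
 8  0  0  0  1  1  1  2  2  2  3
 8  0  0  0  1  1  1  2  2  2  3
 8  0  0  0  1  1  1  2  2  2  3
 5  0  1  1  1  1  1  2  2  3  3
 8  0  1  1  1  1  1  2  2  3  4
 6  0  1  1  1  2  2  2  3  3  4
 7  0  1  1  2  2  2  2  3  3  4
 5  0  1  2  2  2  2  2  3  4  4
 7  0  1  2  3  3  3  3  3  4  4
 6  0  1  2  3  4  4  4  4  4  4
dp[12][9] = 4. One LCS (by backtracking along matches): 7, 8, 5, 8.

4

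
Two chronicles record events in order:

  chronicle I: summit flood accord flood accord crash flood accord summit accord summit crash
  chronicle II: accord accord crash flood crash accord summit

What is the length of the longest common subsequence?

6

One common subsequence of length 6: accord at chronicle I[3]=chronicle II[1], then accord at chronicle I[5]=chronicle II[2], then crash at chronicle I[6]=chronicle II[3], then flood at chronicle I[7]=chronicle II[4], then accord at chronicle I[10]=chronicle II[6], then summit at chronicle I[11]=chronicle II[7]. dp[12][7] = 6 confirms this is the maximum.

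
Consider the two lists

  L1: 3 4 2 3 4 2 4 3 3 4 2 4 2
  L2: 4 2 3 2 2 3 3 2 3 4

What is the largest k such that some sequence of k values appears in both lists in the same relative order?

8

Let dp[i][j] be the LCS length of the first i values of L1 and the first j values of L2. dp[i][j] = dp[i-1][j-1]+1 when the i-th and j-th values match, else max(dp[i-1][j], dp[i][j-1]).
    ·  4  2  3  2  2  3  3  2  3  4
 ·  0  0  0  0  0  0  0  0  0  0  0
 3  0  0  0  1  1  1  1  1  1  1  1
 4  0  1  1  1  1  1  1  1  1  1  2
 2  0  1  2  2  2  2  2  2  2  2  2
 3  0  1  2  3  3  3  3  3  3  3  3
 4  0  1  2  3  3  3  3  3  3  3  4
 2  0  1  2  3  4  4  4  4  4  4  4
 4  0  1  2  3  4  4  4  4  4  4  5
 3  0  1  2  3  4  4  5  5  5  5  5
 3  0  1  2  3  4  4  5  6  6  6  6
 4  0  1  2  3  4  4  5  6  6  6  7
 2  0  1  2  3  4  5  5  6  7  7  7
 4  0  1  2  3  4  5  5  6  7  7  8
 2  0  1  2  3  4  5  5  6  7  7  8
dp[13][10] = 8. One LCS (by backtracking along matches): 4, 2, 3, 2, 3, 3, 2, 4.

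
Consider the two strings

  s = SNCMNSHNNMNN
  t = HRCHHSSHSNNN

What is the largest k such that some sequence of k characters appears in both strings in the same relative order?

Let dp[i][j] be the LCS length of the first i characters of s and the first j characters of t. dp[i][j] = dp[i-1][j-1]+1 when the i-th and j-th characters match, else max(dp[i-1][j], dp[i][j-1]).
    ·  H  R  C  H  H  S  S  H  S  N  N  N
 ·  0  0  0  0  0  0  0  0  0  0  0  0  0
 S  0  0  0  0  0  0  1  1  1  1  1  1  1
 N  0  0  0  0  0  0  1  1  1  1  2  2  2
 C  0  0  0  1  1  1  1  1  1  1  2  2  2
 M  0  0  0  1  1  1  1  1  1  1  2  2  2
 N  0  0  0  1  1  1  1  1  1  1  2  3  3
 S  0  0  0  1  1  1  2  2  2  2  2  3  3
 H  0  1  1  1  2  2  2  2  3  3  3  3  3
 N  0  1  1  1  2  2  2  2  3  3  4  4  4
 N  0  1  1  1  2  2  2  2  3  3  4  5  5
 M  0  1  1  1  2  2  2  2  3  3  4  5  5
 N  0  1  1  1  2  2  2  2  3  3  4  5  6
 N  0  1  1  1  2  2  2  2  3  3  4  5  6
dp[12][12] = 6. One LCS (by backtracking along matches): SSHNNN.

6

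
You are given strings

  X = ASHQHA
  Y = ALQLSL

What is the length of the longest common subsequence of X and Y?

Pick A (X #1, Y #1), S (X #2, Y #5); all 2 characters appear in both, in order, and the DP table's final entry dp[6][6] is also 2, so no common subsequence is longer.

2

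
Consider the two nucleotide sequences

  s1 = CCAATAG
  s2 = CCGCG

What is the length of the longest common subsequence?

3

Let dp[i][j] be the LCS length of the first i bases of s1 and the first j bases of s2. dp[i][j] = dp[i-1][j-1]+1 when the i-th and j-th bases match, else max(dp[i-1][j], dp[i][j-1]).
    ·  C  C  G  C  G
 ·  0  0  0  0  0  0
 C  0  1  1  1  1  1
 C  0  1  2  2  2  2
 A  0  1  2  2  2  2
 A  0  1  2  2  2  2
 T  0  1  2  2  2  2
 A  0  1  2  2  2  2
 G  0  1  2  3  3  3
dp[7][5] = 3. One LCS (by backtracking along matches): CCG.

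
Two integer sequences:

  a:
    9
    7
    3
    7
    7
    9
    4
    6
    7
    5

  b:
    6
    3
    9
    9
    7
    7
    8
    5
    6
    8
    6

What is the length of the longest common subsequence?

4

Let dp[i][j] be the LCS length of the first i values of a and the first j values of b. dp[i][j] = dp[i-1][j-1]+1 when the i-th and j-th values match, else max(dp[i-1][j], dp[i][j-1]).
    ·  6  3  9  9  7  7  8  5  6  8  6
 ·  0  0  0  0  0  0  0  0  0  0  0  0
 9  0  0  0  1  1  1  1  1  1  1  1  1
 7  0  0  0  1  1  2  2  2  2  2  2  2
 3  0  0  1  1  1  2  2  2  2  2  2  2
 7  0  0  1  1  1  2  3  3  3  3  3  3
 7  0  0  1  1  1  2  3  3  3  3  3  3
 9  0  0  1  2  2  2  3  3  3  3  3  3
 4  0  0  1  2  2  2  3  3  3  3  3  3
 6  0  1  1  2  2  2  3  3  3  4  4  4
 7  0  1  1  2  2  3  3  3  3  4  4  4
 5  0  1  1  2  2  3  3  3  4  4  4  4
dp[10][11] = 4. One LCS (by backtracking along matches): 9, 7, 7, 6.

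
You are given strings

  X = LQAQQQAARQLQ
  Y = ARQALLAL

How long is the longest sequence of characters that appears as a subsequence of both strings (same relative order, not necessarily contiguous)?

Taking A [3,1] → Q [6,3] → A [7,4] → A [8,7] → L [11,8] gives a common subsequence of length 5. The LCS DP gives dp[12][8] = 5, so this is optimal.

5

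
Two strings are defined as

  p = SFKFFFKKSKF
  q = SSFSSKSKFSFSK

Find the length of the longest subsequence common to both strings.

7

Match S [1,2], then F [2,3], then K [3,8], then F [4,9], then F [6,11], then S [9,12], then K [10,13] — 7 characters in the same relative order in both. The LCS DP gives dp[11][13] = 7, so this is optimal.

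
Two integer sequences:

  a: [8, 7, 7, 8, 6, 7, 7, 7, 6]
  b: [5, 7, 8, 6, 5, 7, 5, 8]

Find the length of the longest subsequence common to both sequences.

Let dp[i][j] be the LCS length of the first i values of a and the first j values of b. dp[i][j] = dp[i-1][j-1]+1 when the i-th and j-th values match, else max(dp[i-1][j], dp[i][j-1]).
    ·  5  7  8  6  5  7  5  8
 ·  0  0  0  0  0  0  0  0  0
 8  0  0  0  1  1  1  1  1  1
 7  0  0  1  1  1  1  2  2  2
 7  0  0  1  1  1  1  2  2  2
 8  0  0  1  2  2  2  2  2  3
 6  0  0  1  2  3  3  3  3  3
 7  0  0  1  2  3  3  4  4  4
 7  0  0  1  2  3  3  4  4  4
 7  0  0  1  2  3  3  4  4  4
 6  0  0  1  2  3  3  4  4  4
dp[9][8] = 4. One LCS (by backtracking along matches): 7, 8, 6, 7.

4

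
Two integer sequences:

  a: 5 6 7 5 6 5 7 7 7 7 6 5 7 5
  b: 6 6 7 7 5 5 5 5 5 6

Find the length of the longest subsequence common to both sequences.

6

Let dp[i][j] be the LCS length of the first i values of a and the first j values of b. dp[i][j] = dp[i-1][j-1]+1 when the i-th and j-th values match, else max(dp[i-1][j], dp[i][j-1]).
    ·  6  6  7  7  5  5  5  5  5  6
 ·  0  0  0  0  0  0  0  0  0  0  0
 5  0  0  0  0  0  1  1  1  1  1  1
 6  0  1  1  1  1  1  1  1  1  1  2
 7  0  1  1  2  2  2  2  2  2  2  2
 5  0  1  1  2  2  3  3  3  3  3  3
 6  0  1  2  2  2  3  3  3  3  3  4
 5  0  1  2  2  2  3  4  4  4  4  4
 7  0  1  2  3  3  3  4  4  4  4  4
 7  0  1  2  3  4  4  4  4  4  4  4
 7  0  1  2  3  4  4  4  4  4  4  4
 7  0  1  2  3  4  4  4  4  4  4  4
 6  0  1  2  3  4  4  4  4  4  4  5
 5  0  1  2  3  4  5  5  5  5  5  5
 7  0  1  2  3  4  5  5  5  5  5  5
 5  0  1  2  3  4  5  6  6  6  6  6
dp[14][10] = 6. One LCS (by backtracking along matches): 6, 7, 5, 5, 5, 5.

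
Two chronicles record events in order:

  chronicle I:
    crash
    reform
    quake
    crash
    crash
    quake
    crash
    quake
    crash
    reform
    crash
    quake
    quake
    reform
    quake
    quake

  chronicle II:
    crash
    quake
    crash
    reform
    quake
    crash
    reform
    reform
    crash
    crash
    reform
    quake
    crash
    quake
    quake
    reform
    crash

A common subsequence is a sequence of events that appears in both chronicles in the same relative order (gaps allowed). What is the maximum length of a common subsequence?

11

Pick crash (chronicle I #1, chronicle II #3); then reform (chronicle I #2, chronicle II #4); then quake (chronicle I #3, chronicle II #5); then crash (chronicle I #4, chronicle II #6); then crash (chronicle I #5, chronicle II #9); then crash (chronicle I #7, chronicle II #10); then quake (chronicle I #8, chronicle II #12); then crash (chronicle I #11, chronicle II #13); then quake (chronicle I #12, chronicle II #14); then quake (chronicle I #13, chronicle II #15); then reform (chronicle I #14, chronicle II #16); all 11 events appear in both, in order. dp[16][17] = 11 confirms this is the maximum.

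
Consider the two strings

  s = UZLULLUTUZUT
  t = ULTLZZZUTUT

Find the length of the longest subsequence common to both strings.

7

Let dp[i][j] be the LCS length of the first i characters of s and the first j characters of t. dp[i][j] = dp[i-1][j-1]+1 when the i-th and j-th characters match, else max(dp[i-1][j], dp[i][j-1]).
    ·  U  L  T  L  Z  Z  Z  U  T  U  T
 ·  0  0  0  0  0  0  0  0  0  0  0  0
 U  0  1  1  1  1  1  1  1  1  1  1  1
 Z  0  1  1  1  1  2  2  2  2  2  2  2
 L  0  1  2  2  2  2  2  2  2  2  2  2
 U  0  1  2  2  2  2  2  2  3  3  3  3
 L  0  1  2  2  3  3  3  3  3  3  3  3
 L  0  1  2  2  3  3  3  3  3  3  3  3
 U  0  1  2  2  3  3  3  3  4  4  4  4
 T  0  1  2  3  3  3  3  3  4  5  5  5
 U  0  1  2  3  3  3  3  3  4  5  6  6
 Z  0  1  2  3  3  4  4  4  4  5  6  6
 U  0  1  2  3  3  4  4  4  5  5  6  6
 T  0  1  2  3  3  4  4  4  5  6  6  7
dp[12][11] = 7. One LCS (by backtracking along matches): ULLUTUT.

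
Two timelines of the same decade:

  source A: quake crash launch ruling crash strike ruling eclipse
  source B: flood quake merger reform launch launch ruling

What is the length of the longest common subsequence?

3

One common subsequence of length 3: quake (source A #1, source B #2), then launch (source A #3, source B #6), then ruling (source A #7, source B #7), and the DP table's final entry dp[8][7] is also 3, so no common subsequence is longer.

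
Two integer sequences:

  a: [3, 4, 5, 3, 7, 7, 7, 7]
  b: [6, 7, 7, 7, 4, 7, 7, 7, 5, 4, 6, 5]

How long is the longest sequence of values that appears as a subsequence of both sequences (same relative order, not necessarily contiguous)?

Let dp[i][j] be the LCS length of the first i values of a and the first j values of b. dp[i][j] = dp[i-1][j-1]+1 when the i-th and j-th values match, else max(dp[i-1][j], dp[i][j-1]).
    ·  6  7  7  7  4  7  7  7  5  4  6  5
 ·  0  0  0  0  0  0  0  0  0  0  0  0  0
 3  0  0  0  0  0  0  0  0  0  0  0  0  0
 4  0  0  0  0  0  1  1  1  1  1  1  1  1
 5  0  0  0  0  0  1  1  1  1  2  2  2  2
 3  0  0  0  0  0  1  1  1  1  2  2  2  2
 7  0  0  1  1  1  1  2  2  2  2  2  2  2
 7  0  0  1  2  2  2  2  3  3  3  3  3  3
 7  0  0  1  2  3  3  3  3  4  4  4  4  4
 7  0  0  1  2  3  3  4  4  4  4  4  4  4
dp[8][12] = 4. One LCS (by backtracking along matches): 4, 7, 7, 7.

4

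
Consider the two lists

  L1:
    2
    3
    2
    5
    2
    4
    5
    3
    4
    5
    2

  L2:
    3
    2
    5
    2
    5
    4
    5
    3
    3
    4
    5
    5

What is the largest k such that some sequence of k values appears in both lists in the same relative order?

Let dp[i][j] be the LCS length of the first i values of L1 and the first j values of L2. dp[i][j] = dp[i-1][j-1]+1 when the i-th and j-th values match, else max(dp[i-1][j], dp[i][j-1]).
    ·  3  2  5  2  5  4  5  3  3  4  5  5
 ·  0  0  0  0  0  0  0  0  0  0  0  0  0
 2  0  0  1  1  1  1  1  1  1  1  1  1  1
 3  0  1  1  1  1  1  1  1  2  2  2  2  2
 2  0  1  2  2  2  2  2  2  2  2  2  2  2
 5  0  1  2  3  3  3  3  3  3  3  3  3  3
 2  0  1  2  3  4  4  4  4  4  4  4  4  4
 4  0  1  2  3  4  4  5  5  5  5  5  5  5
 5  0  1  2  3  4  5  5  6  6  6  6  6  6
 3  0  1  2  3  4  5  5  6  7  7  7  7  7
 4  0  1  2  3  4  5  6  6  7  7  8  8  8
 5  0  1  2  3  4  5  6  7  7  7  8  9  9
 2  0  1  2  3  4  5  6  7  7  7  8  9  9
dp[11][12] = 9. One LCS (by backtracking along matches): 3, 2, 5, 2, 4, 5, 3, 4, 5.

9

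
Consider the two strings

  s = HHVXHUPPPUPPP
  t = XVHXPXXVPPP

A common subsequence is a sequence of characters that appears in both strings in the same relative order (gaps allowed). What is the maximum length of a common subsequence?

Pick H (s #2, t #3) → X (s #4, t #4) → P (s #7, t #5) → P (s #11, t #9) → P (s #12, t #10) → P (s #13, t #11); all 6 characters appear in both, in order. dp[13][11] = 6 confirms this is the maximum.

6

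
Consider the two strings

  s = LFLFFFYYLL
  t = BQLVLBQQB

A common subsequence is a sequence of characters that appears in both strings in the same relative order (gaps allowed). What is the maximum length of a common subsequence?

Taking L (s #1, t #3), then L (s #3, t #5) gives a common subsequence of length 2. Since dp[10][9] = 2, nothing longer is possible.

2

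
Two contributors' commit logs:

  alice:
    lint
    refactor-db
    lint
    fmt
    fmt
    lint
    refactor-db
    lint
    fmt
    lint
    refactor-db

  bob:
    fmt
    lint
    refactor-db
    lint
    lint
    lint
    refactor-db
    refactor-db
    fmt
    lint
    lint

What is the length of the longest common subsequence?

Taking lint at alice[1]=bob[2], then refactor-db at alice[2]=bob[3], then lint at alice[3]=bob[5], then lint at alice[6]=bob[6], then refactor-db at alice[7]=bob[8], then lint at alice[8]=bob[10], then lint at alice[10]=bob[11] gives a common subsequence of length 7. The LCS DP gives dp[11][11] = 7, so this is optimal.

7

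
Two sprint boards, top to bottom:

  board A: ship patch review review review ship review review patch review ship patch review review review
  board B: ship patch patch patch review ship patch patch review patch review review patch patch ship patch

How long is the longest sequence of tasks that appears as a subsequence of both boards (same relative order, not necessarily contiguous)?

Taking ship (board A #1, board B #1); then patch (board A #2, board B #4); then review (board A #3, board B #5); then review (board A #4, board B #9); then review (board A #5, board B #11); then review (board A #7, board B #12); then patch (board A #9, board B #14); then ship (board A #11, board B #15); then patch (board A #12, board B #16) gives a common subsequence of length 9. dp[15][16] = 9 confirms this is the maximum.

9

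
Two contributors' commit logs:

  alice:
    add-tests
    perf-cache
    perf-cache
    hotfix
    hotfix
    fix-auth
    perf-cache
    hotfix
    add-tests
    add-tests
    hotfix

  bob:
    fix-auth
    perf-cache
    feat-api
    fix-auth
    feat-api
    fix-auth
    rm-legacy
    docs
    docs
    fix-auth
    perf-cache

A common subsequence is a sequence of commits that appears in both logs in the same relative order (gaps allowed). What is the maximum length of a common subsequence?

Match perf-cache at alice[2]=bob[2] → fix-auth at alice[6]=bob[10] → perf-cache at alice[7]=bob[11] — 3 commits in the same relative order in both. dp[11][11] = 3 confirms this is the maximum.

3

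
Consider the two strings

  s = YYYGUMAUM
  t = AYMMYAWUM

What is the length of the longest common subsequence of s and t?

5

Taking Y [1,2], Y [3,5], A [7,6], U [8,8], M [9,9] gives a common subsequence of length 5, and the DP table's final entry dp[9][9] is also 5, so no common subsequence is longer.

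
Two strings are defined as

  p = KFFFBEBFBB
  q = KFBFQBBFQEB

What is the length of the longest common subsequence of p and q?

Let dp[i][j] be the LCS length of the first i characters of p and the first j characters of q. dp[i][j] = dp[i-1][j-1]+1 when the i-th and j-th characters match, else max(dp[i-1][j], dp[i][j-1]).
    ·  K  F  B  F  Q  B  B  F  Q  E  B
 ·  0  0  0  0  0  0  0  0  0  0  0  0
 K  0  1  1  1  1  1  1  1  1  1  1  1
 F  0  1  2  2  2  2  2  2  2  2  2  2
 F  0  1  2  2  3  3  3  3  3  3  3  3
 F  0  1  2  2  3  3  3  3  4  4  4  4
 B  0  1  2  3  3  3  4  4  4  4  4  5
 E  0  1  2  3  3  3  4  4  4  4  5  5
 B  0  1  2  3  3  3  4  5  5  5  5  6
 F  0  1  2  3  4  4  4  5  6  6  6  6
 B  0  1  2  3  4  4  5  5  6  6  6  7
 B  0  1  2  3  4  4  5  6  6  6  6  7
dp[10][11] = 7. One LCS (by backtracking along matches): KFFBBFB.

7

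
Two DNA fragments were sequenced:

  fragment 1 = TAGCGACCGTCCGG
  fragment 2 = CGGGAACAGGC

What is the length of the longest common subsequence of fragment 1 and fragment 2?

6

One common subsequence of length 6: G at fragment 1[3]=fragment 2[3], then G at fragment 1[5]=fragment 2[4], then A at fragment 1[6]=fragment 2[6], then C at fragment 1[7]=fragment 2[7], then G at fragment 1[9]=fragment 2[10], then C at fragment 1[12]=fragment 2[11]. The LCS DP gives dp[14][11] = 6, so this is optimal.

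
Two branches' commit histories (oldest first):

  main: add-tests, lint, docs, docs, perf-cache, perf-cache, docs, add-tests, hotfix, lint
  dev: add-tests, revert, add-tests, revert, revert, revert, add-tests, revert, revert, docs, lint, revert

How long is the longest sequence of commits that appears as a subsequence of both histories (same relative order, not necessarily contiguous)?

Pick add-tests at main[1]=dev[7], docs at main[7]=dev[10], lint at main[10]=dev[11]; all 3 commits appear in both, in order. dp[10][12] = 3 confirms this is the maximum.

3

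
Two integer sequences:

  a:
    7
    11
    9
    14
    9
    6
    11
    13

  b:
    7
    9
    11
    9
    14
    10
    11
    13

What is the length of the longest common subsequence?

6

One common subsequence of length 6: 7 (a #1, b #1), then 11 (a #2, b #3), then 9 (a #3, b #4), then 14 (a #4, b #5), then 11 (a #7, b #7), then 13 (a #8, b #8). Since dp[8][8] = 6, nothing longer is possible.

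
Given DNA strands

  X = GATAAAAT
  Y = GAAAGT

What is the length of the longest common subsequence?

One common subsequence of length 5: G (X #1, Y #1), then A (X #2, Y #2), then A (X #4, Y #3), then A (X #5, Y #4), then T (X #8, Y #6). dp[8][6] = 5 confirms this is the maximum.

5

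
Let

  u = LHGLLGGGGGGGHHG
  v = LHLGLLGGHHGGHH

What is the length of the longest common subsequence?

11

Pick L at u[1]=v[1], H at u[2]=v[2], G at u[3]=v[4], L at u[4]=v[5], L at u[5]=v[6], G at u[6]=v[7], G at u[7]=v[8], G at u[11]=v[11], G at u[12]=v[12], H at u[13]=v[13], H at u[14]=v[14]; all 11 characters appear in both, in order. The LCS DP gives dp[15][14] = 11, so this is optimal.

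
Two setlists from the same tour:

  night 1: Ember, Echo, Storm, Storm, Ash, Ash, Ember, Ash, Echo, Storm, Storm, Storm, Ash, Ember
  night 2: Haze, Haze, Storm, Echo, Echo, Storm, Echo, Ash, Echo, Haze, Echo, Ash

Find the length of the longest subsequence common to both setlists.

5

Pick Echo at night 1[2]=night 2[5]; then Storm at night 1[3]=night 2[6]; then Ash at night 1[5]=night 2[8]; then Echo at night 1[9]=night 2[11]; then Ash at night 1[13]=night 2[12]; all 5 songs appear in both, in order. Since dp[14][12] = 5, nothing longer is possible.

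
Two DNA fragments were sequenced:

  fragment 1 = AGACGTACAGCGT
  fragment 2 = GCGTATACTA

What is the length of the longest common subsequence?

8

One common subsequence of length 8: G at fragment 1[2]=fragment 2[1], then C at fragment 1[4]=fragment 2[2], then G at fragment 1[5]=fragment 2[3], then T at fragment 1[6]=fragment 2[4], then A at fragment 1[7]=fragment 2[5], then A at fragment 1[9]=fragment 2[7], then C at fragment 1[11]=fragment 2[8], then T at fragment 1[13]=fragment 2[9]. dp[13][10] = 8 confirms this is the maximum.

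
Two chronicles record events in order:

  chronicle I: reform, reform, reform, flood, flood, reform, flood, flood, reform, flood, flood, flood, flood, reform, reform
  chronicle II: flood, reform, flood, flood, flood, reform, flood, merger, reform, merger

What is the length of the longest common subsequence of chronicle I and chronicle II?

7

One common subsequence of length 7: reform (chronicle I #3, chronicle II #2), flood (chronicle I #5, chronicle II #3), flood (chronicle I #7, chronicle II #4), flood (chronicle I #8, chronicle II #5), reform (chronicle I #9, chronicle II #6), flood (chronicle I #10, chronicle II #7), reform (chronicle I #14, chronicle II #9), and the DP table's final entry dp[15][10] is also 7, so no common subsequence is longer.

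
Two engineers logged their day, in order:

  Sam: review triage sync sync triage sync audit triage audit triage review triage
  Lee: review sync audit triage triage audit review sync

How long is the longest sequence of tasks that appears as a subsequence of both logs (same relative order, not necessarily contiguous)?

Match review at Sam[1]=Lee[1] → sync at Sam[3]=Lee[2] → triage at Sam[5]=Lee[4] → triage at Sam[8]=Lee[5] → audit at Sam[9]=Lee[6] → review at Sam[11]=Lee[7] — 6 tasks in the same relative order in both. The LCS DP gives dp[12][8] = 6, so this is optimal.

6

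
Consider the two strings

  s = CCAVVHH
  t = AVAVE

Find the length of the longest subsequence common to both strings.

Let dp[i][j] be the LCS length of the first i characters of s and the first j characters of t. dp[i][j] = dp[i-1][j-1]+1 when the i-th and j-th characters match, else max(dp[i-1][j], dp[i][j-1]).
    ·  A  V  A  V  E
 ·  0  0  0  0  0  0
 C  0  0  0  0  0  0
 C  0  0  0  0  0  0
 A  0  1  1  1  1  1
 V  0  1  2  2  2  2
 V  0  1  2  2  3  3
 H  0  1  2  2  3  3
 H  0  1  2  2  3  3
dp[7][5] = 3. One LCS (by backtracking along matches): AVV.

3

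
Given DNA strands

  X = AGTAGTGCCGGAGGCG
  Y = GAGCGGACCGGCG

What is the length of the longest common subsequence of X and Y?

Pick G at X[2]=Y[1], then A at X[4]=Y[2], then G at X[7]=Y[3], then C at X[9]=Y[4], then G at X[10]=Y[5], then G at X[11]=Y[6], then A at X[12]=Y[7], then G at X[13]=Y[10], then G at X[14]=Y[11], then C at X[15]=Y[12], then G at X[16]=Y[13]; all 11 bases appear in both, in order. dp[16][13] = 11 confirms this is the maximum.

11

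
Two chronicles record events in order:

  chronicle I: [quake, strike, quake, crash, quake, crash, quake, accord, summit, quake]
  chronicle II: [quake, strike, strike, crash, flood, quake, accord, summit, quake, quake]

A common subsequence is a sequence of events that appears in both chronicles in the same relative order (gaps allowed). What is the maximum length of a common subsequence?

One common subsequence of length 7: quake at chronicle I[1]=chronicle II[1]; then strike at chronicle I[2]=chronicle II[3]; then crash at chronicle I[4]=chronicle II[4]; then quake at chronicle I[7]=chronicle II[6]; then accord at chronicle I[8]=chronicle II[7]; then summit at chronicle I[9]=chronicle II[8]; then quake at chronicle I[10]=chronicle II[10]. Since dp[10][10] = 7, nothing longer is possible.

7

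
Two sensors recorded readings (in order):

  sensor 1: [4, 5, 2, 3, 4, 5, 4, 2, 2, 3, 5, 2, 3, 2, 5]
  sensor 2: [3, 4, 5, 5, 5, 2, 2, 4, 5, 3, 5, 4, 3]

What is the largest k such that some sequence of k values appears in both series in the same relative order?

One common subsequence of length 8: 4 [1,2]; then 5 [2,5]; then 2 [3,7]; then 4 [5,8]; then 5 [6,9]; then 3 [10,10]; then 5 [11,11]; then 3 [13,13], and the DP table's final entry dp[15][13] is also 8, so no common subsequence is longer.

8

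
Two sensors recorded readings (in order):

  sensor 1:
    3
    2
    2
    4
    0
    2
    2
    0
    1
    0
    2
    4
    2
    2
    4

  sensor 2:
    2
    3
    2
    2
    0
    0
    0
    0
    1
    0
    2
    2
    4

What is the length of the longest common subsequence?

10

Taking 3 [1,2] → 2 [2,3] → 2 [3,4] → 0 [5,7] → 0 [8,8] → 1 [9,9] → 0 [10,10] → 2 [13,11] → 2 [14,12] → 4 [15,13] gives a common subsequence of length 10. Since dp[15][13] = 10, nothing longer is possible.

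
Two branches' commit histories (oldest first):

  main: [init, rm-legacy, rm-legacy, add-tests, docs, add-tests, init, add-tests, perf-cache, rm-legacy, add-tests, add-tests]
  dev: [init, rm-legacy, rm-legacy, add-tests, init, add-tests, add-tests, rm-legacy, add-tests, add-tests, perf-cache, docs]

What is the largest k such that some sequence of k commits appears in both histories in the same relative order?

9

One common subsequence of length 9: init at main[1]=dev[1], rm-legacy at main[2]=dev[2], rm-legacy at main[3]=dev[3], add-tests at main[4]=dev[4], add-tests at main[6]=dev[6], add-tests at main[8]=dev[7], rm-legacy at main[10]=dev[8], add-tests at main[11]=dev[9], add-tests at main[12]=dev[10]. Since dp[12][12] = 9, nothing longer is possible.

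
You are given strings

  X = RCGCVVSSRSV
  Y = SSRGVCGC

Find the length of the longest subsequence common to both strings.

Taking R at X[1]=Y[3], C at X[2]=Y[6], G at X[3]=Y[7], C at X[4]=Y[8] gives a common subsequence of length 4. The LCS DP gives dp[11][8] = 4, so this is optimal.

4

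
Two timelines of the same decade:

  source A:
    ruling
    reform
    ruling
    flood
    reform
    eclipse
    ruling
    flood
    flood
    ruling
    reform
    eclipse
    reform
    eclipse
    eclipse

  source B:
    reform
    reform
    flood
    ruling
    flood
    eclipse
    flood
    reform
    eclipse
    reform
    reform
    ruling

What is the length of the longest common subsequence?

Match reform (source A #2, source B #2), ruling (source A #3, source B #4), flood (source A #4, source B #5), eclipse (source A #6, source B #6), flood (source A #9, source B #7), reform (source A #11, source B #8), eclipse (source A #12, source B #9), reform (source A #13, source B #11) — 8 events in the same relative order in both. The LCS DP gives dp[15][12] = 8, so this is optimal.

8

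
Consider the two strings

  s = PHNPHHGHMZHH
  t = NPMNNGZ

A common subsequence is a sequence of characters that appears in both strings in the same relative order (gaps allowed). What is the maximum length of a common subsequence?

Match P [1,2], then N [3,5], then G [7,6], then Z [10,7] — 4 characters in the same relative order in both, and the DP table's final entry dp[12][7] is also 4, so no common subsequence is longer.

4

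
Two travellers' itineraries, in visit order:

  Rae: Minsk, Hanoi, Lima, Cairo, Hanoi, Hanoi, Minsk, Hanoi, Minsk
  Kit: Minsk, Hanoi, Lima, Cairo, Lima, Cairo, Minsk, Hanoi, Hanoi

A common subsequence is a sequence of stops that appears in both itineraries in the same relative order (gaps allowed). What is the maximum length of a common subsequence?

One common subsequence of length 6: Minsk at Rae[1]=Kit[1] → Hanoi at Rae[2]=Kit[2] → Lima at Rae[3]=Kit[5] → Cairo at Rae[4]=Kit[6] → Hanoi at Rae[6]=Kit[8] → Hanoi at Rae[8]=Kit[9]. Since dp[9][9] = 6, nothing longer is possible.

6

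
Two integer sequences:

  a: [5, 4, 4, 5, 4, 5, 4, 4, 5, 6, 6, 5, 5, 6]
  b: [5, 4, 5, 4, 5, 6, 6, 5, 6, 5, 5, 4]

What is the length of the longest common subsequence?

One common subsequence of length 9: 5 [1,1] → 4 [3,2] → 5 [4,3] → 4 [5,4] → 5 [6,5] → 5 [9,8] → 6 [11,9] → 5 [12,10] → 5 [13,11], and the DP table's final entry dp[14][12] is also 9, so no common subsequence is longer.

9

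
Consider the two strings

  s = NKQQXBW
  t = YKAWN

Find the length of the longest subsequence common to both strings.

Let dp[i][j] be the LCS length of the first i characters of s and the first j characters of t. dp[i][j] = dp[i-1][j-1]+1 when the i-th and j-th characters match, else max(dp[i-1][j], dp[i][j-1]).
    ·  Y  K  A  W  N
 ·  0  0  0  0  0  0
 N  0  0  0  0  0  1
 K  0  0  1  1  1  1
 Q  0  0  1  1  1  1
 Q  0  0  1  1  1  1
 X  0  0  1  1  1  1
 B  0  0  1  1  1  1
 W  0  0  1  1  2  2
dp[7][5] = 2. One LCS (by backtracking along matches): KW.

2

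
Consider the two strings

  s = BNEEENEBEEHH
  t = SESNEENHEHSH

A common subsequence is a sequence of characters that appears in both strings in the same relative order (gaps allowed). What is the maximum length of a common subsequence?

Pick N [2,4] → E [4,5] → E [5,6] → N [6,7] → E [10,9] → H [11,10] → H [12,12]; all 7 characters appear in both, in order. The LCS DP gives dp[12][12] = 7, so this is optimal.

7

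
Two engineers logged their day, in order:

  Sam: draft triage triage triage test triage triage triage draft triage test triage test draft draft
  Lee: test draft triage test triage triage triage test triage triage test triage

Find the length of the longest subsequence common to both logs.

9

Pick draft [1,2]; then triage [2,5]; then triage [3,6]; then triage [4,7]; then test [5,8]; then triage [8,9]; then triage [10,10]; then test [11,11]; then triage [12,12]; all 9 tasks appear in both, in order, and the DP table's final entry dp[15][12] is also 9, so no common subsequence is longer.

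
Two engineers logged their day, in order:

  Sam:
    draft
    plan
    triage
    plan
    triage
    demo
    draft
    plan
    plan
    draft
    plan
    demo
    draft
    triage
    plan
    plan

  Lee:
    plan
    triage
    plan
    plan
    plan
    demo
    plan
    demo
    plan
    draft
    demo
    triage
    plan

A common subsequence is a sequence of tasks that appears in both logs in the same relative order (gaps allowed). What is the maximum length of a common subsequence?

10

Pick plan [2,1], then triage [3,2], then plan [4,5], then demo [6,6], then plan [8,7], then plan [9,9], then draft [10,10], then demo [12,11], then triage [14,12], then plan [16,13]; all 10 tasks appear in both, in order. The LCS DP gives dp[16][13] = 10, so this is optimal.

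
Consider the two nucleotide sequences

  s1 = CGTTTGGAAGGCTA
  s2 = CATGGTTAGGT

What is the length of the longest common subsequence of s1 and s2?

Pick C (s1 #1, s2 #1), G (s1 #2, s2 #5), T (s1 #4, s2 #6), T (s1 #5, s2 #7), A (s1 #9, s2 #8), G (s1 #10, s2 #9), G (s1 #11, s2 #10), T (s1 #13, s2 #11); all 8 bases appear in both, in order. dp[14][11] = 8 confirms this is the maximum.

8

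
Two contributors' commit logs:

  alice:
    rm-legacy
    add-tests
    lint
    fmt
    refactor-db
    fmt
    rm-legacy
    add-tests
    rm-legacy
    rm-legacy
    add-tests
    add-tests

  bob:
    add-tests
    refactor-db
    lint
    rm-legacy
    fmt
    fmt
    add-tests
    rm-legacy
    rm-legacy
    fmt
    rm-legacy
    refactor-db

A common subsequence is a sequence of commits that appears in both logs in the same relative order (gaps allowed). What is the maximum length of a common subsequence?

7

One common subsequence of length 7: add-tests (alice #2, bob #1) → lint (alice #3, bob #3) → fmt (alice #4, bob #5) → fmt (alice #6, bob #6) → rm-legacy (alice #7, bob #8) → rm-legacy (alice #9, bob #9) → rm-legacy (alice #10, bob #11). The LCS DP gives dp[12][12] = 7, so this is optimal.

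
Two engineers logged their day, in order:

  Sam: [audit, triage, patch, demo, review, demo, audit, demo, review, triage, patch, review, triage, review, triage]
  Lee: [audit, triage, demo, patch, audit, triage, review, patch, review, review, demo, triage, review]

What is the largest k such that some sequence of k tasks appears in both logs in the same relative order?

9

Match audit [1,1], triage [2,2], patch [3,4], audit [7,5], review [9,7], patch [11,8], review [12,10], triage [13,12], review [14,13] — 9 tasks in the same relative order in both. dp[15][13] = 9 confirms this is the maximum.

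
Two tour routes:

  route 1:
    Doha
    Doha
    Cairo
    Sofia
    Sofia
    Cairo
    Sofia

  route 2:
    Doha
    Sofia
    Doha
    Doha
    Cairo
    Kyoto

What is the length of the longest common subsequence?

Pick Doha [1,3], Doha [2,4], Cairo [3,5]; all 3 stops appear in both, in order. The LCS DP gives dp[7][6] = 3, so this is optimal.

3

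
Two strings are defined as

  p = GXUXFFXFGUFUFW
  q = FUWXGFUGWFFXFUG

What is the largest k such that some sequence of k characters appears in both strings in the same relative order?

7

One common subsequence of length 7: G (p #1, q #5), then U (p #3, q #7), then F (p #5, q #10), then F (p #6, q #11), then X (p #7, q #12), then F (p #8, q #13), then G (p #9, q #15), and the DP table's final entry dp[14][15] is also 7, so no common subsequence is longer.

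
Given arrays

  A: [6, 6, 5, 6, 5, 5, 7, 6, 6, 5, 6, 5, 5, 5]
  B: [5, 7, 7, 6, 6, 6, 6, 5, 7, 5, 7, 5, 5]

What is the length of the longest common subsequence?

8

Taking 6 (A #1, B #5), then 6 (A #2, B #6), then 6 (A #4, B #7), then 5 (A #5, B #8), then 5 (A #6, B #10), then 7 (A #7, B #11), then 5 (A #13, B #12), then 5 (A #14, B #13) gives a common subsequence of length 8. Since dp[14][13] = 8, nothing longer is possible.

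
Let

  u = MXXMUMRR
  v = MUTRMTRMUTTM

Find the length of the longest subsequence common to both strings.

Match M at u[1]=v[5] → M at u[4]=v[8] → U at u[5]=v[9] → M at u[6]=v[12] — 4 characters in the same relative order in both. Since dp[8][12] = 4, nothing longer is possible.

4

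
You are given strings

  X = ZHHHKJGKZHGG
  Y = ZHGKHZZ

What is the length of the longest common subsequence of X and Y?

Let dp[i][j] be the LCS length of the first i characters of X and the first j characters of Y. dp[i][j] = dp[i-1][j-1]+1 when the i-th and j-th characters match, else max(dp[i-1][j], dp[i][j-1]).
    ·  Z  H  G  K  H  Z  Z
 ·  0  0  0  0  0  0  0  0
 Z  0  1  1  1  1  1  1  1
 H  0  1  2  2  2  2  2  2
 H  0  1  2  2  2  3  3  3
 H  0  1  2  2  2  3  3  3
 K  0  1  2  2  3  3  3  3
 J  0  1  2  2  3  3  3  3
 G  0  1  2  3  3  3  3  3
 K  0  1  2  3  4  4  4  4
 Z  0  1  2  3  4  4  5  5
 H  0  1  2  3  4  5  5  5
 G  0  1  2  3  4  5  5  5
 G  0  1  2  3  4  5  5  5
dp[12][7] = 5. One LCS (by backtracking along matches): ZHGKZ.

5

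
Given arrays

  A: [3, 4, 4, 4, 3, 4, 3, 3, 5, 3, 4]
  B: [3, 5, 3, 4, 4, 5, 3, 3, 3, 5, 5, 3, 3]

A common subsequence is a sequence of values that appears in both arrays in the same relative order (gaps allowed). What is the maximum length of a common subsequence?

8

Let dp[i][j] be the LCS length of the first i values of A and the first j values of B. dp[i][j] = dp[i-1][j-1]+1 when the i-th and j-th values match, else max(dp[i-1][j], dp[i][j-1]).
    ·  3  5  3  4  4  5  3  3  3  5  5  3  3
 ·  0  0  0  0  0  0  0  0  0  0  0  0  0  0
 3  0  1  1  1  1  1  1  1  1  1  1  1  1  1
 4  0  1  1  1  2  2  2  2  2  2  2  2  2  2
 4  0  1  1  1  2  3  3  3  3  3  3  3  3  3
 4  0  1  1  1  2  3  3  3  3  3  3  3  3  3
 3  0  1  1  2  2  3  3  4  4  4  4  4  4  4
 4  0  1  1  2  3  3  3  4  4  4  4  4  4  4
 3  0  1  1  2  3  3  3  4  5  5  5  5  5  5
 3  0  1  1  2  3  3  3  4  5  6  6  6  6  6
 5  0  1  2  2  3  3  4  4  5  6  7  7  7  7
 3  0  1  2  3  3  3  4  5  5  6  7  7  8  8
 4  0  1  2  3  4  4  4  5  5  6  7  7  8  8
dp[11][13] = 8. One LCS (by backtracking along matches): 3, 4, 4, 3, 3, 3, 5, 3.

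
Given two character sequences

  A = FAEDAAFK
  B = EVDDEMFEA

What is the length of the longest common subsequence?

3

Let dp[i][j] be the LCS length of the first i characters of A and the first j characters of B. dp[i][j] = dp[i-1][j-1]+1 when the i-th and j-th characters match, else max(dp[i-1][j], dp[i][j-1]).
    ·  E  V  D  D  E  M  F  E  A
 ·  0  0  0  0  0  0  0  0  0  0
 F  0  0  0  0  0  0  0  1  1  1
 A  0  0  0  0  0  0  0  1  1  2
 E  0  1  1  1  1  1  1  1  2  2
 D  0  1  1  2  2  2  2  2  2  2
 A  0  1  1  2  2  2  2  2  2  3
 A  0  1  1  2  2  2  2  2  2  3
 F  0  1  1  2  2  2  2  3  3  3
 K  0  1  1  2  2  2  2  3  3  3
dp[8][9] = 3. One LCS (by backtracking along matches): FEA.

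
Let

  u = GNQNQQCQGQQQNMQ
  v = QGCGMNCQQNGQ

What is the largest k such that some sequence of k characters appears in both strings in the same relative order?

Match G [1,4]; then N [4,6]; then C [7,7]; then Q [11,8]; then Q [12,9]; then N [13,10]; then Q [15,12] — 7 characters in the same relative order in both. dp[15][12] = 7 confirms this is the maximum.

7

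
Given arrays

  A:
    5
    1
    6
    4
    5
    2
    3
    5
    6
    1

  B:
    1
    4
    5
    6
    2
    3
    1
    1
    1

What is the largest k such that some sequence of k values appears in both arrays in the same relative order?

Let dp[i][j] be the LCS length of the first i values of A and the first j values of B. dp[i][j] = dp[i-1][j-1]+1 when the i-th and j-th values match, else max(dp[i-1][j], dp[i][j-1]).
    ·  1  4  5  6  2  3  1  1  1
 ·  0  0  0  0  0  0  0  0  0  0
 5  0  0  0  1  1  1  1  1  1  1
 1  0  1  1  1  1  1  1  2  2  2
 6  0  1  1  1  2  2  2  2  2  2
 4  0  1  2  2  2  2  2  2  2  2
 5  0  1  2  3  3  3  3  3  3  3
 2  0  1  2  3  3  4  4  4  4  4
 3  0  1  2  3  3  4  5  5  5  5
 5  0  1  2  3  3  4  5  5  5  5
 6  0  1  2  3  4  4  5  5  5  5
 1  0  1  2  3  4  4  5  6  6  6
dp[10][9] = 6. One LCS (by backtracking along matches): 1, 4, 5, 2, 3, 1.

6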